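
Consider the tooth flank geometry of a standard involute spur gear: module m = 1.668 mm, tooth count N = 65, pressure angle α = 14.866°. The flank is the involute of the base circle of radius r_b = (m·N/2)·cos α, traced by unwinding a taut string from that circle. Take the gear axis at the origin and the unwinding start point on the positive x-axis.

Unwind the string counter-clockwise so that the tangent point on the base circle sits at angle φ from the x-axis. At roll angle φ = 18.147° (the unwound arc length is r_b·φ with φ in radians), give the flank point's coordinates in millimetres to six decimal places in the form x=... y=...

pitch radius r_p = m·N/2 = 1.668·65/2 = 54.210000
base radius r_b = r_p·cos α = 54.210000·cos 14.866° = 52.395510
roll angle φ = 18.147° = 0.31672490 rad
x = r_b·(cos φ + φ·sin φ) = 52.395510·(0.95026056 + 0.31672490·0.31145604) = 54.957988
y = r_b·(sin φ − φ·cos φ) = 52.395510·(0.31145604 − 0.31672490·0.95026056) = 0.549359

x=54.957988 y=0.549359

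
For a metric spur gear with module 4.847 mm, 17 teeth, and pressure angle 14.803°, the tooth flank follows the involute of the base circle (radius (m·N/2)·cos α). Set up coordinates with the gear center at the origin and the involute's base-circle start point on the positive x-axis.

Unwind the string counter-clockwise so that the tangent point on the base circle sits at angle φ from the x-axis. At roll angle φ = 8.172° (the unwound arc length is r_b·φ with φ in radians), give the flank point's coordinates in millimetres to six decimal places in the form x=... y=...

pitch radius r_p = m·N/2 = 4.847·17/2 = 41.199500
base radius r_b = r_p·cos α = 41.199500·cos 14.803° = 39.832089
roll angle φ = 8.172° = 0.14262831 rad
x = r_b·(cos φ + φ·sin φ) = 39.832089·(0.98984581 + 0.14262831·0.14214522) = 40.235180
y = r_b·(sin φ − φ·cos φ) = 39.832089·(0.14214522 − 0.14262831·0.98984581) = 0.038445

x=40.235180 y=0.038445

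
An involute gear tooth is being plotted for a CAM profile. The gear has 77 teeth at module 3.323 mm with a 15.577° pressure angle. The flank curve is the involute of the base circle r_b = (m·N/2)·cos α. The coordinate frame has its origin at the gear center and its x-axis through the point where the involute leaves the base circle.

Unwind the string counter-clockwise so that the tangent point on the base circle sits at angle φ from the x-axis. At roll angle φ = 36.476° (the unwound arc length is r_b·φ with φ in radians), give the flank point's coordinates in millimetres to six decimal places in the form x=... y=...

pitch radius r_p = m·N/2 = 3.323·77/2 = 127.935500
base radius r_b = r_p·cos α = 127.935500·cos 15.577° = 123.236485
roll angle φ = 36.476° = 0.63662630 rad
x = r_b·(cos φ + φ·sin φ) = 123.236485·(0.80410595 + 0.63662630·0.59448602) = 145.735941
y = r_b·(sin φ − φ·cos φ) = 123.236485·(0.59448602 − 0.63662630·0.80410595) = 10.175763

x=145.735941 y=10.175763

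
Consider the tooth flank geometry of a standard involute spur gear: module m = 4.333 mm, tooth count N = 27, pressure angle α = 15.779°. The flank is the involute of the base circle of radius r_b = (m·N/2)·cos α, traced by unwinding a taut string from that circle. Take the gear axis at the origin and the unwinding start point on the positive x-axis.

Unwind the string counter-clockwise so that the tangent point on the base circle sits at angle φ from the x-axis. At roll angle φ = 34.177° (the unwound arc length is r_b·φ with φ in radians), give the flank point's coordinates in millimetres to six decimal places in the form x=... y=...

pitch radius r_p = m·N/2 = 4.333·27/2 = 58.495500
base radius r_b = r_p·cos α = 58.495500·cos 15.779° = 56.291256
roll angle φ = 34.177° = 0.59650118 rad
x = r_b·(cos φ + φ·sin φ) = 56.291256·(0.82730614 + 0.59650118·0.56175132) = 65.432476
y = r_b·(sin φ − φ·cos φ) = 56.291256·(0.56175132 − 0.59650118·0.82730614) = 3.842567

x=65.432476 y=3.842567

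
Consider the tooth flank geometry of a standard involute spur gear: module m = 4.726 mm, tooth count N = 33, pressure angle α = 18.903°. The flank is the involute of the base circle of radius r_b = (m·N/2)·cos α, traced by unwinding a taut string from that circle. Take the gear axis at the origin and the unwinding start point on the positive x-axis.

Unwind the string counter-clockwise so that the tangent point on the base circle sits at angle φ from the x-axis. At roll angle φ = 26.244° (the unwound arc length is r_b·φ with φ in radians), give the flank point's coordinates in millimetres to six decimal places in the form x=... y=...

x=81.111257 y=2.313993

pitch radius r_p = m·N/2 = 4.726·33/2 = 77.979000
base radius r_b = r_p·cos α = 77.979000·cos 18.903° = 73.773468
roll angle φ = 26.244° = 0.45804421 rad
x = r_b·(cos φ + φ·sin φ) = 73.773468·(0.89691905 + 0.45804421·0.44219477) = 81.111257
y = r_b·(sin φ − φ·cos φ) = 73.773468·(0.44219477 − 0.45804421·0.89691905) = 2.313993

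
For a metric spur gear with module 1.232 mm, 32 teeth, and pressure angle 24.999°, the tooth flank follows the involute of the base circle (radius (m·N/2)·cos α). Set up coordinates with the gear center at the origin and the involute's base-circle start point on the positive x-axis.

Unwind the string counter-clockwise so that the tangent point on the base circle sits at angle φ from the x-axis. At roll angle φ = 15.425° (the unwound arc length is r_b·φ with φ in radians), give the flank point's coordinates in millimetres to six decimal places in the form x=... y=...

x=18.501019 y=0.115357

pitch radius r_p = m·N/2 = 1.232·32/2 = 19.712000
base radius r_b = r_p·cos α = 19.712000·cos 24.999° = 17.865284
roll angle φ = 15.425° = 0.26921704 rad
x = r_b·(cos φ + φ·sin φ) = 17.865284·(0.96397944 + 0.26921704·0.26597676) = 18.501019
y = r_b·(sin φ − φ·cos φ) = 17.865284·(0.26597676 − 0.26921704·0.96397944) = 0.115357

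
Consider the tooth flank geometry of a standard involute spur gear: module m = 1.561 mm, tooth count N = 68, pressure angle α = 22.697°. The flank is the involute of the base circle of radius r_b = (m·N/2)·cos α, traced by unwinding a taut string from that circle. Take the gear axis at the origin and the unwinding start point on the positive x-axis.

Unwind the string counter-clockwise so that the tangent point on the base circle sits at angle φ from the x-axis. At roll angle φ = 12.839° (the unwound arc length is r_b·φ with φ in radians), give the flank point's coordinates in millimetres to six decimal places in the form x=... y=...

pitch radius r_p = m·N/2 = 1.561·68/2 = 53.074000
base radius r_b = r_p·cos α = 53.074000·cos 22.697° = 48.963859
roll angle φ = 12.839° = 0.22408282 rad
x = r_b·(cos φ + φ·sin φ) = 48.963859·(0.97499833 + 0.22408282·0.22221221) = 50.177784
y = r_b·(sin φ − φ·cos φ) = 48.963859·(0.22221221 − 0.22408282·0.97499833) = 0.182725

x=50.177784 y=0.182725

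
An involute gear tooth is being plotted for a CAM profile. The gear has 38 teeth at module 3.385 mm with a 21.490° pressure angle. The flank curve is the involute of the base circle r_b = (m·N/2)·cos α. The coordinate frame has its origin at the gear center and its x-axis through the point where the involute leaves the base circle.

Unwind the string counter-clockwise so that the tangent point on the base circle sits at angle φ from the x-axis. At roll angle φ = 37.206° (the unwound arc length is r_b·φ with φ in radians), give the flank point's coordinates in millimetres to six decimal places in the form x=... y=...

x=71.162056 y=5.235340

pitch radius r_p = m·N/2 = 3.385·38/2 = 64.315000
base radius r_b = r_p·cos α = 64.315000·cos 21.490° = 59.843919
roll angle φ = 37.206° = 0.64936720 rad
x = r_b·(cos φ + φ·sin φ) = 59.843919·(0.79646660 + 0.64936720·0.60468252) = 71.162056
y = r_b·(sin φ − φ·cos φ) = 59.843919·(0.60468252 − 0.64936720·0.79646660) = 5.235340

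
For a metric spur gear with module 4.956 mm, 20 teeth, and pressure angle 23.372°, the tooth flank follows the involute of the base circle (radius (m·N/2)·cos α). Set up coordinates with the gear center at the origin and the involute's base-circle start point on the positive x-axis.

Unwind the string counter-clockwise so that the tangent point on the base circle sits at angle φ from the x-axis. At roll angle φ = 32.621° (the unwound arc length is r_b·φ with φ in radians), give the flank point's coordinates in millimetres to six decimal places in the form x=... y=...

pitch radius r_p = m·N/2 = 4.956·20/2 = 49.560000
base radius r_b = r_p·cos α = 49.560000·cos 23.372° = 45.493533
roll angle φ = 32.621° = 0.56934386 rad
x = r_b·(cos φ + φ·sin φ) = 45.493533·(0.84225487 + 0.56934386·0.53907952) = 52.280098
y = r_b·(sin φ − φ·cos φ) = 45.493533·(0.53907952 − 0.56934386·0.84225487) = 2.708998

x=52.280098 y=2.708998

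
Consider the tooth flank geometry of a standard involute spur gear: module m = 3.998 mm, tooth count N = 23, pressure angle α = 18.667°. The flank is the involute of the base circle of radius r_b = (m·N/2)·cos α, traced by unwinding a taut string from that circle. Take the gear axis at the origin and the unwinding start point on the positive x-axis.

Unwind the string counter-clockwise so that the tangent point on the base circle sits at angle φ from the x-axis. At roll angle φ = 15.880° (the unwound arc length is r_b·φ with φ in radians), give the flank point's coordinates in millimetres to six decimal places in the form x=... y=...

x=45.199383 y=0.306757

pitch radius r_p = m·N/2 = 3.998·23/2 = 45.977000
base radius r_b = r_p·cos α = 45.977000·cos 18.667° = 43.558370
roll angle φ = 15.880° = 0.27715829 rad
x = r_b·(cos φ + φ·sin φ) = 43.558370·(0.96183688 + 0.27715829·0.27362349) = 45.199383
y = r_b·(sin φ − φ·cos φ) = 43.558370·(0.27362349 − 0.27715829·0.96183688) = 0.306757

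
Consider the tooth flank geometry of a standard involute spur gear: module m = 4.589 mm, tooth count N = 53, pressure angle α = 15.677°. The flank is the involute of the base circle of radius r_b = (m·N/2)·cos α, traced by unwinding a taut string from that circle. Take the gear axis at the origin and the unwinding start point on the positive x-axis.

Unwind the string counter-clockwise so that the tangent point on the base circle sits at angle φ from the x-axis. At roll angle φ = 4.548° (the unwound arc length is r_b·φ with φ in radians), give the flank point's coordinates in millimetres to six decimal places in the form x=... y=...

x=117.452982 y=0.019507

pitch radius r_p = m·N/2 = 4.589·53/2 = 121.608500
base radius r_b = r_p·cos α = 121.608500·cos 15.677° = 117.084700
roll angle φ = 4.548° = 0.07937757 rad
x = r_b·(cos φ + φ·sin φ) = 117.084700·(0.99685125 + 0.07937757·0.07929424) = 117.452982
y = r_b·(sin φ − φ·cos φ) = 117.084700·(0.07929424 − 0.07937757·0.99685125) = 0.019507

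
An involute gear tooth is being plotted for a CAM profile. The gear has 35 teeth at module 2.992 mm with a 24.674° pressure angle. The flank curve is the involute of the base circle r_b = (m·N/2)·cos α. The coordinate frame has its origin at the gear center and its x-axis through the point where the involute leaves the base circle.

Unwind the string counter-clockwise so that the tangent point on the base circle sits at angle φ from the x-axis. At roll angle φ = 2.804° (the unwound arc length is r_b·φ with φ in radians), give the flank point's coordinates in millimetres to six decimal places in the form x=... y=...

pitch radius r_p = m·N/2 = 2.992·35/2 = 52.360000
base radius r_b = r_p·cos α = 52.360000·cos 24.674° = 47.579412
roll angle φ = 2.804° = 0.04893903 rad
x = r_b·(cos φ + φ·sin φ) = 47.579412·(0.99880272 + 0.04893903·0.04891950) = 47.636355
y = r_b·(sin φ − φ·cos φ) = 47.579412·(0.04891950 − 0.04893903·0.99880272) = 0.001858

x=47.636355 y=0.001858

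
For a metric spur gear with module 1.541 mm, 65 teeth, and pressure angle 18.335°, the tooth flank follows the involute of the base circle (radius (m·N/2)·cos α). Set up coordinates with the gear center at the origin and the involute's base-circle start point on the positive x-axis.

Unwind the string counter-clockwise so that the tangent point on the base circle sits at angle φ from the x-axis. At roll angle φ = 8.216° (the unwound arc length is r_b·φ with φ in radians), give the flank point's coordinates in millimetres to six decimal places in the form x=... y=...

x=48.026247 y=0.046629

pitch radius r_p = m·N/2 = 1.541·65/2 = 50.082500
base radius r_b = r_p·cos α = 50.082500·cos 18.335° = 47.539986
roll angle φ = 8.216° = 0.14339625 rad
x = r_b·(cos φ + φ·sin φ) = 47.539986·(0.98973636 + 0.14339625·0.14290533) = 48.026247
y = r_b·(sin φ − φ·cos φ) = 47.539986·(0.14290533 − 0.14339625·0.98973636) = 0.046629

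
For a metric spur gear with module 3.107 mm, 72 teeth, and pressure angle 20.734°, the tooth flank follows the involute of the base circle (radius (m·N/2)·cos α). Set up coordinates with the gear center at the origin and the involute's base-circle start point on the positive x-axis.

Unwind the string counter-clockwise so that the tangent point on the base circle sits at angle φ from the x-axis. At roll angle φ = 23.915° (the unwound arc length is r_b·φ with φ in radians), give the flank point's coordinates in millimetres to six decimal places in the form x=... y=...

pitch radius r_p = m·N/2 = 3.107·72/2 = 111.852000
base radius r_b = r_p·cos α = 111.852000·cos 20.734° = 104.607806
roll angle φ = 23.915° = 0.41739549 rad
x = r_b·(cos φ + φ·sin φ) = 104.607806·(0.91414786 + 0.41739549·0.40538092) = 113.327078
y = r_b·(sin φ − φ·cos φ) = 104.607806·(0.40538092 − 0.41739549·0.91414786) = 2.491730

x=113.327078 y=2.491730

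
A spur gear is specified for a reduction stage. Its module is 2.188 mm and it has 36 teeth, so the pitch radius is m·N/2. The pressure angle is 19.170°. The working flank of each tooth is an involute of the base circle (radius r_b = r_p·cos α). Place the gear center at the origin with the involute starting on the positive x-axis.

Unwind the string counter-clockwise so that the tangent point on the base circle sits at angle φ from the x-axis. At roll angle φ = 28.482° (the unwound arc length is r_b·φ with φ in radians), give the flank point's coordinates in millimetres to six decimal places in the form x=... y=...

x=41.516332 y=1.485923

pitch radius r_p = m·N/2 = 2.188·36/2 = 39.384000
base radius r_b = r_p·cos α = 39.384000·cos 19.170° = 37.200096
roll angle φ = 28.482° = 0.49710468 rad
x = r_b·(cos φ + φ·sin φ) = 37.200096·(0.87896697 + 0.49710468·0.47688265) = 41.516332
y = r_b·(sin φ − φ·cos φ) = 37.200096·(0.47688265 − 0.49710468·0.87896697) = 1.485923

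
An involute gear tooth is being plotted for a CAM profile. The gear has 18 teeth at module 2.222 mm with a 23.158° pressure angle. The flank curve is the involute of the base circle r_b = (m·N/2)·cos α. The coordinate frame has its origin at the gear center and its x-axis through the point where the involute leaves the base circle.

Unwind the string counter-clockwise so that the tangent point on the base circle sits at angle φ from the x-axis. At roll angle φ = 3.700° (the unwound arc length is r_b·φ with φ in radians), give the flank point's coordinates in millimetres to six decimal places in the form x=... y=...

x=18.424937 y=0.001650

pitch radius r_p = m·N/2 = 2.222·18/2 = 19.998000
base radius r_b = r_p·cos α = 19.998000·cos 23.158° = 18.386638
roll angle φ = 3.700° = 0.06457718 rad
x = r_b·(cos φ + φ·sin φ) = 18.386638·(0.99791562 + 0.06457718·0.06453231) = 18.424937
y = r_b·(sin φ − φ·cos φ) = 18.386638·(0.06453231 − 0.06457718·0.99791562) = 0.001650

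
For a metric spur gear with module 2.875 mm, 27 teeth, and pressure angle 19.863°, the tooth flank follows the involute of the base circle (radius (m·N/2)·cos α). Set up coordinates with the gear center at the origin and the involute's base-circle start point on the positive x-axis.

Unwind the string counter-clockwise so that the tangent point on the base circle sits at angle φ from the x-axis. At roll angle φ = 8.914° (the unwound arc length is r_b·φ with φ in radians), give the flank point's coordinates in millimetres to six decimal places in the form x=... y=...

x=36.942565 y=0.045710

pitch radius r_p = m·N/2 = 2.875·27/2 = 38.812500
base radius r_b = r_p·cos α = 38.812500·cos 19.863° = 36.503457
roll angle φ = 8.914° = 0.15557865 rad
x = r_b·(cos φ + φ·sin φ) = 36.503457·(0.98792203 + 0.15557865·0.15495179) = 36.942565
y = r_b·(sin φ − φ·cos φ) = 36.503457·(0.15495179 − 0.15557865·0.98792203) = 0.045710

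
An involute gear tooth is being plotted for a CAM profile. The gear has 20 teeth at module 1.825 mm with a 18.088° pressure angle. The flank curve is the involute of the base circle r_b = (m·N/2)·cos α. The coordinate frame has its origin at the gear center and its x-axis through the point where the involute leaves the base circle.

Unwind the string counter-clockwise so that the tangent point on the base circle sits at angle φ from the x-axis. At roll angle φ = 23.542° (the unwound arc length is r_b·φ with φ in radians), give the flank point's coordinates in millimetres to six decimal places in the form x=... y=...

pitch radius r_p = m·N/2 = 1.825·20/2 = 18.250000
base radius r_b = r_p·cos α = 18.250000·cos 18.088° = 17.348099
roll angle φ = 23.542° = 0.41088541 rad
x = r_b·(cos φ + φ·sin φ) = 17.348099·(0.91676753 + 0.41088541·0.39942120) = 18.751281
y = r_b·(sin φ − φ·cos φ) = 17.348099·(0.39942120 − 0.41088541·0.91676753) = 0.394406

x=18.751281 y=0.394406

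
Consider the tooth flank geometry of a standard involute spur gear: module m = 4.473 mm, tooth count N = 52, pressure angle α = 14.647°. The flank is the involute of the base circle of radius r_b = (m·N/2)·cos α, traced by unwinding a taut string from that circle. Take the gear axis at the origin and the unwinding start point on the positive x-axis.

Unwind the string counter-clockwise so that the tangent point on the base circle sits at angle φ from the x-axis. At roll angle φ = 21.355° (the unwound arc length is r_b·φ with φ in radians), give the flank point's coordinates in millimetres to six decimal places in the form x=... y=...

pitch radius r_p = m·N/2 = 4.473·52/2 = 116.298000
base radius r_b = r_p·cos α = 116.298000·cos 14.647° = 112.518556
roll angle φ = 21.355° = 0.37271506 rad
x = r_b·(cos φ + φ·sin φ) = 112.518556·(0.93134210 + 0.37271506·0.36414542) = 120.064566
y = r_b·(sin φ − φ·cos φ) = 112.518556·(0.36414542 − 0.37271506·0.93134210) = 1.915088

x=120.064566 y=1.915088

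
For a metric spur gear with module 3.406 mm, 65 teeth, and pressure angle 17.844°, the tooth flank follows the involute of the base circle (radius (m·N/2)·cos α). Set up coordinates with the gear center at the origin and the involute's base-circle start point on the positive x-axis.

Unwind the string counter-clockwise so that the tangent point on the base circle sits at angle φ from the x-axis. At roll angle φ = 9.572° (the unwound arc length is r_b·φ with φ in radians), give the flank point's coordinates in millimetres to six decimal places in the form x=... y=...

pitch radius r_p = m·N/2 = 3.406·65/2 = 110.695000
base radius r_b = r_p·cos α = 110.695000·cos 17.844° = 105.369946
roll angle φ = 9.572° = 0.16706292 rad
x = r_b·(cos φ + φ·sin φ) = 105.369946·(0.98607742 + 0.16706292·0.16628688) = 106.830140
y = r_b·(sin φ − φ·cos φ) = 105.369946·(0.16628688 − 0.16706292·0.98607742) = 0.163314

x=106.830140 y=0.163314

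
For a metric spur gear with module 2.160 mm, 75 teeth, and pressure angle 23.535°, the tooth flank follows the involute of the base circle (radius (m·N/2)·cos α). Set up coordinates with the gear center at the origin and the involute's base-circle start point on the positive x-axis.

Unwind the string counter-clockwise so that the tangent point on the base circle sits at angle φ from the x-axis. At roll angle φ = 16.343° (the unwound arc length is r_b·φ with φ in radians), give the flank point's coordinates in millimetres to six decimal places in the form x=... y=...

pitch radius r_p = m·N/2 = 2.160·75/2 = 81.000000
base radius r_b = r_p·cos α = 81.000000·cos 23.535° = 74.262122
roll angle φ = 16.343° = 0.28523916 rad
x = r_b·(cos φ + φ·sin φ) = 74.262122·(0.95959438 + 0.28523916·0.28138696) = 77.221985
y = r_b·(sin φ − φ·cos φ) = 74.262122·(0.28138696 − 0.28523916·0.95959438) = 0.569818

x=77.221985 y=0.569818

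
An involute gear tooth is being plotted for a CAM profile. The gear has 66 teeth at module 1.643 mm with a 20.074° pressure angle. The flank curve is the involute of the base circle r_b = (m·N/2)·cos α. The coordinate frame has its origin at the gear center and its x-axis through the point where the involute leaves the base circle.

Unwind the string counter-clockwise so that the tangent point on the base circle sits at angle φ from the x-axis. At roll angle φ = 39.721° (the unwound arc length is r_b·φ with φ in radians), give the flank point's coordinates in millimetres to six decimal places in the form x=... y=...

x=61.731247 y=5.388725

pitch radius r_p = m·N/2 = 1.643·66/2 = 54.219000
base radius r_b = r_p·cos α = 54.219000·cos 20.074° = 50.925201
roll angle φ = 39.721° = 0.69326223 rad
x = r_b·(cos φ + φ·sin φ) = 50.925201·(0.76916538 + 0.69326223·0.63904977) = 61.731247
y = r_b·(sin φ − φ·cos φ) = 50.925201·(0.63904977 − 0.69326223·0.76916538) = 5.388725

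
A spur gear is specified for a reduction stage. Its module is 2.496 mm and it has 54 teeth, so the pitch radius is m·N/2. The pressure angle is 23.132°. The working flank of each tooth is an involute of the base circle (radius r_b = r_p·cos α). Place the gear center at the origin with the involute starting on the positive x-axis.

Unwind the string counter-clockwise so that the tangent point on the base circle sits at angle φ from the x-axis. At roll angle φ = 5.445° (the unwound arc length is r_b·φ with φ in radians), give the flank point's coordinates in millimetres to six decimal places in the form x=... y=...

x=62.253054 y=0.017714

pitch radius r_p = m·N/2 = 2.496·54/2 = 67.392000
base radius r_b = r_p·cos α = 67.392000·cos 23.132° = 61.973834
roll angle φ = 5.445° = 0.09503318 rad
x = r_b·(cos φ + φ·sin φ) = 61.973834·(0.99548775 + 0.09503318·0.09489020) = 62.253054
y = r_b·(sin φ − φ·cos φ) = 61.973834·(0.09489020 − 0.09503318·0.99548775) = 0.017714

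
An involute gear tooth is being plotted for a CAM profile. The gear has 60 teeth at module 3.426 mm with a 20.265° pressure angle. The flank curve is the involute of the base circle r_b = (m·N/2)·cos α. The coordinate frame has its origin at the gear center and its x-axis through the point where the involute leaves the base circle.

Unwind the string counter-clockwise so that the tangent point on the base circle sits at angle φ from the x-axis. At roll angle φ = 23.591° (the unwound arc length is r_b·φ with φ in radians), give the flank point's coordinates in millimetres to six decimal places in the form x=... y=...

x=104.247737 y=2.205603

pitch radius r_p = m·N/2 = 3.426·60/2 = 102.780000
base radius r_b = r_p·cos α = 102.780000·cos 20.265° = 96.417989
roll angle φ = 23.591° = 0.41174062 rad
x = r_b·(cos φ + φ·sin φ) = 96.417989·(0.91642560 + 0.41174062·0.40020509) = 104.247737
y = r_b·(sin φ − φ·cos φ) = 96.417989·(0.40020509 − 0.41174062·0.91642560) = 2.205603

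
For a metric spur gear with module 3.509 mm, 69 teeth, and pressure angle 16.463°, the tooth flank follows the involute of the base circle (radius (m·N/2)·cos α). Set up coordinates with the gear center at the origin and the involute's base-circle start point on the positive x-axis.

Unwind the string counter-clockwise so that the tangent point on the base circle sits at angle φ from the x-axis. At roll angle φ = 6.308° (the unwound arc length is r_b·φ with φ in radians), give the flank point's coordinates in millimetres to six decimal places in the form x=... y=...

x=116.798853 y=0.051580

pitch radius r_p = m·N/2 = 3.509·69/2 = 121.060500
base radius r_b = r_p·cos α = 121.060500·cos 16.463° = 116.097376
roll angle φ = 6.308° = 0.11009537 rad
x = r_b·(cos φ + φ·sin φ) = 116.097376·(0.99394562 + 0.11009537·0.10987309) = 116.798853
y = r_b·(sin φ − φ·cos φ) = 116.097376·(0.10987309 − 0.11009537·0.99394562) = 0.051580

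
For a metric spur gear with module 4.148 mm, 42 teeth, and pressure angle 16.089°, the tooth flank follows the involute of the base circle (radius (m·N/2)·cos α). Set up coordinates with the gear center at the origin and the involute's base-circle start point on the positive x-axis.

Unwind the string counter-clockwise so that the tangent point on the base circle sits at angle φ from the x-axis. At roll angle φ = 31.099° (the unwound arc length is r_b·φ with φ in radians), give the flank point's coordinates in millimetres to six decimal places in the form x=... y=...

x=95.131757 y=4.331185

pitch radius r_p = m·N/2 = 4.148·42/2 = 87.108000
base radius r_b = r_p·cos α = 87.108000·cos 16.089° = 83.696187
roll angle φ = 31.099° = 0.54277994 rad
x = r_b·(cos φ + φ·sin φ) = 83.696187·(0.85627610 + 0.54277994·0.51651838) = 95.131757
y = r_b·(sin φ − φ·cos φ) = 83.696187·(0.51651838 − 0.54277994·0.85627610) = 4.331185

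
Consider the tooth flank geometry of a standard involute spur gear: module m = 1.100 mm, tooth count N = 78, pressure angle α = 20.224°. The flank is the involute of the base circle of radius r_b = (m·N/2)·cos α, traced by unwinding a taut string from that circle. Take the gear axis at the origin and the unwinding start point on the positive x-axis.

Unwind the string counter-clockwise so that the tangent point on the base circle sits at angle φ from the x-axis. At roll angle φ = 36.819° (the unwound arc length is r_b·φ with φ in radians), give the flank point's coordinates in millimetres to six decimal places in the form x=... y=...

x=47.728248 y=3.415913

pitch radius r_p = m·N/2 = 1.100·78/2 = 42.900000
base radius r_b = r_p·cos α = 42.900000·cos 20.224° = 40.255142
roll angle φ = 36.819° = 0.64261278 rad
x = r_b·(cos φ + φ·sin φ) = 40.255142·(0.80053268 + 0.64261278·0.59928910) = 47.728248
y = r_b·(sin φ − φ·cos φ) = 40.255142·(0.59928910 − 0.64261278·0.80053268) = 3.415913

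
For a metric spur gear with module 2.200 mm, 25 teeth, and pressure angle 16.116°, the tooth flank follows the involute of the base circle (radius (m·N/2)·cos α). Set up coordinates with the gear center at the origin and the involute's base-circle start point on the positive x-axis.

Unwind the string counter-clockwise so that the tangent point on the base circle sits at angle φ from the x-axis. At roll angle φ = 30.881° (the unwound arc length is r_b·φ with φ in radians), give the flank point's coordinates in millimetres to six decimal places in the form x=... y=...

pitch radius r_p = m·N/2 = 2.200·25/2 = 27.500000
base radius r_b = r_p·cos α = 27.500000·cos 16.116° = 26.419296
roll angle φ = 30.881° = 0.53897513 rad
x = r_b·(cos φ + φ·sin φ) = 26.419296·(0.85823516 + 0.53897513·0.51325668) = 29.982407
y = r_b·(sin φ − φ·cos φ) = 26.419296·(0.51325668 − 0.53897513·0.85823516) = 1.339175

x=29.982407 y=1.339175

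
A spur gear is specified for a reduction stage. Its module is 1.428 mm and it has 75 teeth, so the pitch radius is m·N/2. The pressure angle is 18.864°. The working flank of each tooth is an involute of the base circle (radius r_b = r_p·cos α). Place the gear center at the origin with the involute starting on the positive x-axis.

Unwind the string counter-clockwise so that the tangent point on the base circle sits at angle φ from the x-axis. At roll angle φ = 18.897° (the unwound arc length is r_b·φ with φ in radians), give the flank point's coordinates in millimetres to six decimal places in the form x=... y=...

pitch radius r_p = m·N/2 = 1.428·75/2 = 53.550000
base radius r_b = r_p·cos α = 53.550000·cos 18.864° = 50.673760
roll angle φ = 18.897° = 0.32981487 rad
x = r_b·(cos φ + φ·sin φ) = 50.673760·(0.94610232 + 0.32981487·0.32386788) = 53.355352
y = r_b·(sin φ − φ·cos φ) = 50.673760·(0.32386788 − 0.32981487·0.94610232) = 0.599434

x=53.355352 y=0.599434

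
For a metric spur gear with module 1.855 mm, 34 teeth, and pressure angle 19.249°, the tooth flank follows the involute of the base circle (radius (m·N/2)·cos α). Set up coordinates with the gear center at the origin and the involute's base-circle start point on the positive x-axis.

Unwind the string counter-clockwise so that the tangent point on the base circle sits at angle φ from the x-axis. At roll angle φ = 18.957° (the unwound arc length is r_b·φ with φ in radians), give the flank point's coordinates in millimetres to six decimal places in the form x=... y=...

x=31.357270 y=0.355522

pitch radius r_p = m·N/2 = 1.855·34/2 = 31.535000
base radius r_b = r_p·cos α = 31.535000·cos 19.249° = 29.772029
roll angle φ = 18.957° = 0.33086207 rad
x = r_b·(cos φ + φ·sin φ) = 29.772029·(0.94576265 + 0.33086207·0.32485846) = 31.357270
y = r_b·(sin φ − φ·cos φ) = 29.772029·(0.32485846 − 0.33086207·0.94576265) = 0.355522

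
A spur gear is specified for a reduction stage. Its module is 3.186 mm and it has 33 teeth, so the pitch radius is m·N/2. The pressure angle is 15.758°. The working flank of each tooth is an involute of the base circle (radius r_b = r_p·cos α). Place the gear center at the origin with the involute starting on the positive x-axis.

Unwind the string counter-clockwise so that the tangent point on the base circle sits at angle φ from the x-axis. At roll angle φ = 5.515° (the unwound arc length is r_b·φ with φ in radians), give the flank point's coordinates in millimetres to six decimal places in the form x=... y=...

x=50.827148 y=0.015026

pitch radius r_p = m·N/2 = 3.186·33/2 = 52.569000
base radius r_b = r_p·cos α = 52.569000·cos 15.758° = 50.593316
roll angle φ = 5.515° = 0.09625491 rad
x = r_b·(cos φ + φ·sin φ) = 50.593316·(0.99537107 + 0.09625491·0.09610634) = 50.827148
y = r_b·(sin φ − φ·cos φ) = 50.593316·(0.09610634 − 0.09625491·0.99537107) = 0.015026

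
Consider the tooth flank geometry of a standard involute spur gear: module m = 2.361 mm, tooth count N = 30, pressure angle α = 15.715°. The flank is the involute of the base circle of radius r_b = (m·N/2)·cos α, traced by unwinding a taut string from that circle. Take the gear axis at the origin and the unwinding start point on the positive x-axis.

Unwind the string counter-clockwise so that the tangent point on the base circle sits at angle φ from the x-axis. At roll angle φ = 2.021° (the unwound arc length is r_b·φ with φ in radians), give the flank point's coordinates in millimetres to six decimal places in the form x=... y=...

pitch radius r_p = m·N/2 = 2.361·30/2 = 35.415000
base radius r_b = r_p·cos α = 35.415000·cos 15.715° = 34.091218
roll angle φ = 2.021° = 0.03527310 rad
x = r_b·(cos φ + φ·sin φ) = 34.091218·(0.99937797 + 0.03527310·0.03526579) = 34.112420
y = r_b·(sin φ − φ·cos φ) = 34.091218·(0.03526579 − 0.03527310·0.99937797) = 0.000499

x=34.112420 y=0.000499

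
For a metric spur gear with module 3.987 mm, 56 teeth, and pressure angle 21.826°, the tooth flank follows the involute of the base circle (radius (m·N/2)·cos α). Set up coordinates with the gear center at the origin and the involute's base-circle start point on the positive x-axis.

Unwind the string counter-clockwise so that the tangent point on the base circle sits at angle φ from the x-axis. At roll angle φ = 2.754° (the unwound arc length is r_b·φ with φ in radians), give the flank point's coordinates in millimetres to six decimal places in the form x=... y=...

pitch radius r_p = m·N/2 = 3.987·56/2 = 111.636000
base radius r_b = r_p·cos α = 111.636000·cos 21.826° = 103.633620
roll angle φ = 2.754° = 0.04806637 rad
x = r_b·(cos φ + φ·sin φ) = 103.633620·(0.99884503 + 0.04806637·0.04804786) = 103.753267
y = r_b·(sin φ − φ·cos φ) = 103.633620·(0.04804786 − 0.04806637·0.99884503) = 0.003835

x=103.753267 y=0.003835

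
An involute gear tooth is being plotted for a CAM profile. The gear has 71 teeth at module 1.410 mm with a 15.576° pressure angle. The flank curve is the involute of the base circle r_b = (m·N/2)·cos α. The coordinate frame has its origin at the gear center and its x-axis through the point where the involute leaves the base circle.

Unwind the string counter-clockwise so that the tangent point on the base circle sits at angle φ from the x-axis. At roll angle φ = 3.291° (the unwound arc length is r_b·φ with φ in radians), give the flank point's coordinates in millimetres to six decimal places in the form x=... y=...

pitch radius r_p = m·N/2 = 1.410·71/2 = 50.055000
base radius r_b = r_p·cos α = 50.055000·cos 15.576° = 48.216736
roll angle φ = 3.291° = 0.05743879 rad
x = r_b·(cos φ + φ·sin φ) = 48.216736·(0.99835085 + 0.05743879·0.05740721) = 48.296210
y = r_b·(sin φ − φ·cos φ) = 48.216736·(0.05740721 − 0.05743879·0.99835085) = 0.003045

x=48.296210 y=0.003045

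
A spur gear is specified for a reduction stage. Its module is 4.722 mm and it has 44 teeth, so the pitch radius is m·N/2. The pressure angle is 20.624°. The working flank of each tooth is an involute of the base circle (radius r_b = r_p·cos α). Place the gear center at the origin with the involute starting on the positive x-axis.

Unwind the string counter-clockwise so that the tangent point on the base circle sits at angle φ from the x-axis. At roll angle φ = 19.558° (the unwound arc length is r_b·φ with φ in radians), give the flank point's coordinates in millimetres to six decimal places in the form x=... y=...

pitch radius r_p = m·N/2 = 4.722·44/2 = 103.884000
base radius r_b = r_p·cos α = 103.884000·cos 20.624° = 97.226290
roll angle φ = 19.558° = 0.34135150 rad
x = r_b·(cos φ + φ·sin φ) = 97.226290·(0.94230310 + 0.34135150·0.33476092) = 102.726793
y = r_b·(sin φ − φ·cos φ) = 97.226290·(0.33476092 − 0.34135150·0.94230310) = 1.274087

x=102.726793 y=1.274087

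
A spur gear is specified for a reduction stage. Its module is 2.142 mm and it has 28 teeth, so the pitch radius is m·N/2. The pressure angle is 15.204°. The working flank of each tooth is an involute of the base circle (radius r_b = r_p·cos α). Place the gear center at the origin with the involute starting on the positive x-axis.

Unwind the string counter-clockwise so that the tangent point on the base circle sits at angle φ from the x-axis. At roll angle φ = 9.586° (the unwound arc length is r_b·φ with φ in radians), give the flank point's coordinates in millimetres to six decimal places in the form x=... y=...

pitch radius r_p = m·N/2 = 2.142·28/2 = 29.988000
base radius r_b = r_p·cos α = 29.988000·cos 15.204° = 28.938366
roll angle φ = 9.586° = 0.16730726 rad
x = r_b·(cos φ + φ·sin φ) = 28.938366·(0.98603676 + 0.16730726·0.16652782) = 29.340553
y = r_b·(sin φ − φ·cos φ) = 28.938366·(0.16652782 − 0.16730726·0.98603676) = 0.045049

x=29.340553 y=0.045049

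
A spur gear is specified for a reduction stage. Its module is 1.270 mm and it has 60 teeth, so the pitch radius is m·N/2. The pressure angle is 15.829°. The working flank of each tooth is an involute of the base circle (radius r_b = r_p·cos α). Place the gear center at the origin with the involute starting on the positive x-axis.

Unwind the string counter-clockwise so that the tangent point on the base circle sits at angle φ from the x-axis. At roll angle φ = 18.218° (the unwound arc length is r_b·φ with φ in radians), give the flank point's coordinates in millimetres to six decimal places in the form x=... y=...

pitch radius r_p = m·N/2 = 1.270·60/2 = 38.100000
base radius r_b = r_p·cos α = 38.100000·cos 15.829° = 36.655250
roll angle φ = 18.218° = 0.31796408 rad
x = r_b·(cos φ + φ·sin φ) = 36.655250·(0.94987388 + 0.31796408·0.31263335) = 38.461623
y = r_b·(sin φ − φ·cos φ) = 36.655250·(0.31263335 − 0.31796408·0.94987388) = 0.388823

x=38.461623 y=0.388823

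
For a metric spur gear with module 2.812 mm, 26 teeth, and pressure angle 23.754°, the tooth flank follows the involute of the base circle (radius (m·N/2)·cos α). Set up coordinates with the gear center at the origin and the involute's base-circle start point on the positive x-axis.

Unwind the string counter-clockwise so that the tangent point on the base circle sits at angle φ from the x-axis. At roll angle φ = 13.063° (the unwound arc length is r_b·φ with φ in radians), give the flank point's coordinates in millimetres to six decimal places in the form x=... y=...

pitch radius r_p = m·N/2 = 2.812·26/2 = 36.556000
base radius r_b = r_p·cos α = 36.556000·cos 23.754° = 33.459099
roll angle φ = 13.063° = 0.22799236 rad
x = r_b·(cos φ + φ·sin φ) = 33.459099·(0.97412213 + 0.22799236·0.22602229) = 34.317441
y = r_b·(sin φ − φ·cos φ) = 33.459099·(0.22602229 − 0.22799236·0.97412213) = 0.131491

x=34.317441 y=0.131491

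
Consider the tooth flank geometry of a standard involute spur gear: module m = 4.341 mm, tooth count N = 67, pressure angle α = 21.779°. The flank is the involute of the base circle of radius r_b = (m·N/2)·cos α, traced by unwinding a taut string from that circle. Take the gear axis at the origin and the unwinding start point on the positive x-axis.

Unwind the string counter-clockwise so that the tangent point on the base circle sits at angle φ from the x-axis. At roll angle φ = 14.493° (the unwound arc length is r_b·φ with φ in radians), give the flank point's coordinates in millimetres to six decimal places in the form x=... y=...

x=139.294890 y=0.723899

pitch radius r_p = m·N/2 = 4.341·67/2 = 145.423500
base radius r_b = r_p·cos α = 145.423500·cos 21.779° = 135.043444
roll angle φ = 14.493° = 0.25295057 rad
x = r_b·(cos φ + φ·sin φ) = 135.043444·(0.96817822 + 0.25295057·0.25026172) = 139.294890
y = r_b·(sin φ − φ·cos φ) = 135.043444·(0.25026172 − 0.25295057·0.96817822) = 0.723899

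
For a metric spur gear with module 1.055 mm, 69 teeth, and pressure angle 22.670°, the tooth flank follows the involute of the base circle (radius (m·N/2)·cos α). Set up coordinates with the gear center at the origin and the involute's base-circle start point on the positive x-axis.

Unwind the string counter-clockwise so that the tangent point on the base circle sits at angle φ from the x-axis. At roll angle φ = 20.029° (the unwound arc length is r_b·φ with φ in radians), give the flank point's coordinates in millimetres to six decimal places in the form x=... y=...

pitch radius r_p = m·N/2 = 1.055·69/2 = 36.397500
base radius r_b = r_p·cos α = 36.397500·cos 22.670° = 33.585430
roll angle φ = 20.029° = 0.34957200 rad
x = r_b·(cos φ + φ·sin φ) = 33.585430·(0.93951939 + 0.34957200·0.34249572) = 35.575242
y = r_b·(sin φ − φ·cos φ) = 33.585430·(0.34249572 − 0.34957200·0.93951939) = 0.472414

x=35.575242 y=0.472414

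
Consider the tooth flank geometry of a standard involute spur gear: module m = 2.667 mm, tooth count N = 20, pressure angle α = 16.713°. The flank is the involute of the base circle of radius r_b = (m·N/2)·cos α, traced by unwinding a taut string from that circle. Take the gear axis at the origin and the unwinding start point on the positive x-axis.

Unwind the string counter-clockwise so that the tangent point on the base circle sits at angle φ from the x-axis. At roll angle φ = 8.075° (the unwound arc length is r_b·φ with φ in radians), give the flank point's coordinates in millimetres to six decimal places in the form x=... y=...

pitch radius r_p = m·N/2 = 2.667·20/2 = 26.670000
base radius r_b = r_p·cos α = 26.670000·cos 16.713° = 25.543386
roll angle φ = 8.075° = 0.14093534 rad
x = r_b·(cos φ + φ·sin φ) = 25.543386·(0.99008504 + 0.14093534·0.14046924) = 25.795809
y = r_b·(sin φ − φ·cos φ) = 25.543386·(0.14046924 − 0.14093534·0.99008504) = 0.023788

x=25.795809 y=0.023788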